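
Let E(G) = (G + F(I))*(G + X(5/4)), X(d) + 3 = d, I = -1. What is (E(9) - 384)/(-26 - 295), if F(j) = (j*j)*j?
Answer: 326/321 ≈ 1.0156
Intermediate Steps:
F(j) = j**3 (F(j) = j**2*j = j**3)
X(d) = -3 + d
E(G) = (-1 + G)*(-7/4 + G) (E(G) = (G + (-1)**3)*(G + (-3 + 5/4)) = (G - 1)*(G + (-3 + 5*(1/4))) = (-1 + G)*(G + (-3 + 5/4)) = (-1 + G)*(G - 7/4) = (-1 + G)*(-7/4 + G))
(E(9) - 384)/(-26 - 295) = ((7/4 + 9**2 - 11/4*9) - 384)/(-26 - 295) = ((7/4 + 81 - 99/4) - 384)/(-321) = (58 - 384)*(-1/321) = -326*(-1/321) = 326/321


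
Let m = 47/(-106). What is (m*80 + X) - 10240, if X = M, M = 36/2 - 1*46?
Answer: -546084/53 ≈ -10303.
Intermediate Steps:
m = -47/106 (m = 47*(-1/106) = -47/106 ≈ -0.44340)
M = -28 (M = 36*(1/2) - 46 = 18 - 46 = -28)
X = -28
(m*80 + X) - 10240 = (-47/106*80 - 28) - 10240 = (-1880/53 - 28) - 10240 = -3364/53 - 10240 = -546084/53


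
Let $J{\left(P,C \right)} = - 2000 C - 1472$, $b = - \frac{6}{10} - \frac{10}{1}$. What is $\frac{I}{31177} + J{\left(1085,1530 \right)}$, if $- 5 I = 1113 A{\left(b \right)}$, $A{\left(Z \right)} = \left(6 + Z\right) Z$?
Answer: $- \frac{11930940424747}{3897125} \approx -3.0615 \cdot 10^{6}$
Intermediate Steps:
$b = - \frac{53}{5}$ ($b = \left(-6\right) \frac{1}{10} - 10 = - \frac{3}{5} - 10 = - \frac{53}{5} \approx -10.6$)
$A{\left(Z \right)} = Z \left(6 + Z\right)$
$J{\left(P,C \right)} = -1472 - 2000 C$
$I = - \frac{1356747}{125}$ ($I = - \frac{1113 \left(- \frac{53 \left(6 - \frac{53}{5}\right)}{5}\right)}{5} = - \frac{1113 \left(\left(- \frac{53}{5}\right) \left(- \frac{23}{5}\right)\right)}{5} = - \frac{1113 \cdot \frac{1219}{25}}{5} = \left(- \frac{1}{5}\right) \frac{1356747}{25} = - \frac{1356747}{125} \approx -10854.0$)
$\frac{I}{31177} + J{\left(1085,1530 \right)} = - \frac{1356747}{125 \cdot 31177} - 3061472 = \left(- \frac{1356747}{125}\right) \frac{1}{31177} - 3061472 = - \frac{1356747}{3897125} - 3061472 = - \frac{11930940424747}{3897125}$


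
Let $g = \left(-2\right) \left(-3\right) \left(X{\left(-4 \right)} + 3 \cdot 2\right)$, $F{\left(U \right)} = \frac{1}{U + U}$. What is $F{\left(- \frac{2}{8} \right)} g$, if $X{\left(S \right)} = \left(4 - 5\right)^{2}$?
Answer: $-84$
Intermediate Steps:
$X{\left(S \right)} = 1$ ($X{\left(S \right)} = \left(-1\right)^{2} = 1$)
$F{\left(U \right)} = \frac{1}{2 U}$
$g = 42$ ($g = \left(-2\right) \left(-3\right) \left(1 + 3 \cdot 2\right) = 6 \left(1 + 6\right) = 6 \cdot 7 = 42$)
$F{\left(- \frac{2}{8} \right)} g = \frac{1}{2 \left(- \frac{2}{8}\right)} 42 = \frac{1}{2 \left(\left(-2\right) \frac{1}{8}\right)} 42 = \frac{1}{2 \left(- \frac{1}{4}\right)} 42 = \frac{1}{2} \left(-4\right) 42 = \left(-2\right) 42 = -84$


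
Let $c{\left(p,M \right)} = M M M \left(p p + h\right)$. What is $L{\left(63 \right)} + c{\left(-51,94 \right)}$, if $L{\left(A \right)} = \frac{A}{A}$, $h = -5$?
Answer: $2156196065$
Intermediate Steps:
$L{\left(A \right)} = 1$
$c{\left(p,M \right)} = M^{3} \left(-5 + p^{2}\right)$ ($c{\left(p,M \right)} = M M M \left(p p - 5\right) = M M^{2} \left(p^{2} - 5\right) = M^{3} \left(-5 + p^{2}\right)$)
$L{\left(63 \right)} + c{\left(-51,94 \right)} = 1 + 94^{3} \left(-5 + \left(-51\right)^{2}\right) = 1 + 830584 \left(-5 + 2601\right) = 1 + 830584 \cdot 2596 = 1 + 2156196064 = 2156196065$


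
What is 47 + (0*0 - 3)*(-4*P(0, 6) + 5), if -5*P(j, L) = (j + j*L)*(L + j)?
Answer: 32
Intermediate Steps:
P(j, L) = -(L + j)*(j + L*j)/5 (P(j, L) = -(j + j*L)*(L + j)/5 = -(j + L*j)*(L + j)/5 = -(L + j)*(j + L*j)/5)
47 + (0*0 - 3)*(-4*P(0, 6) + 5) = 47 + (0*0 - 3)*(-(-4)*0*(6 + 0 + 6² + 6*0)/5 + 5) = 47 + (0 - 3)*(-(-4)*0*(6 + 0 + 36 + 0)/5 + 5) = 47 - 3*(-(-4)*0*42/5 + 5) = 47 - 3*(-4*0 + 5) = 47 - 3*(0 + 5) = 47 - 3*5 = 47 - 15 = 32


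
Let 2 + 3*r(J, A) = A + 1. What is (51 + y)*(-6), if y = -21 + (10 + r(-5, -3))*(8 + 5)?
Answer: -856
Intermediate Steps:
r(J, A) = -1/3 + A/3 (r(J, A) = -2/3 + (A + 1)/3 = -2/3 + (1 + A)/3 = -2/3 + (1/3 + A/3) = -1/3 + A/3)
y = 275/3 (y = -21 + (10 + (-1/3 + (1/3)*(-3)))*(8 + 5) = -21 + (10 + (-1/3 - 1))*13 = -21 + (10 - 4/3)*13 = -21 + (26/3)*13 = -21 + 338/3 = 275/3 ≈ 91.667)
(51 + y)*(-6) = (51 + 275/3)*(-6) = (428/3)*(-6) = -856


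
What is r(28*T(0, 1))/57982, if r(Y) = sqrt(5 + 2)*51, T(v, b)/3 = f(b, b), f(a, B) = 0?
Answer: 51*sqrt(7)/57982 ≈ 0.0023272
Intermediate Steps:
T(v, b) = 0 (T(v, b) = 3*0 = 0)
r(Y) = 51*sqrt(7) (r(Y) = sqrt(7)*51 = 51*sqrt(7))
r(28*T(0, 1))/57982 = (51*sqrt(7))/57982 = (51*sqrt(7))*(1/57982) = 51*sqrt(7)/57982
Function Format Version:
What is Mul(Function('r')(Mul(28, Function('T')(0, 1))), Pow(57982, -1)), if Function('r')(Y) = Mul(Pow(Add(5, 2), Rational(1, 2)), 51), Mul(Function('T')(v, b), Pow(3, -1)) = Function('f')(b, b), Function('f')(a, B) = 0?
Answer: Mul(Rational(51, 57982), Pow(7, Rational(1, 2))) ≈ 0.0023272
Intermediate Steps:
Function('T')(v, b) = 0 (Function('T')(v, b) = Mul(3, 0) = 0)
Function('r')(Y) = Mul(51, Pow(7, Rational(1, 2))) (Function('r')(Y) = Mul(Pow(7, Rational(1, 2)), 51) = Mul(51, Pow(7, Rational(1, 2))))
Mul(Function('r')(Mul(28, Function('T')(0, 1))), Pow(57982, -1)) = Mul(Mul(51, Pow(7, Rational(1, 2))), Pow(57982, -1)) = Mul(Mul(51, Pow(7, Rational(1, 2))), Rational(1, 57982)) = Mul(Rational(51, 57982), Pow(7, Rational(1, 2)))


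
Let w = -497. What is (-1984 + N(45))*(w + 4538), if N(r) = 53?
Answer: -7803171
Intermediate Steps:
(-1984 + N(45))*(w + 4538) = (-1984 + 53)*(-497 + 4538) = -1931*4041 = -7803171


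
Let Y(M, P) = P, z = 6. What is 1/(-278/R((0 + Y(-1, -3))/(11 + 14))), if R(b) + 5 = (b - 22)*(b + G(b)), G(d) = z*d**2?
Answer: 33256/2171875 ≈ 0.015312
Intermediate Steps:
G(d) = 6*d**2
R(b) = -5 + (-22 + b)*(b + 6*b**2) (R(b) = -5 + (b - 22)*(b + 6*b**2) = -5 + (-22 + b)*(b + 6*b**2))
1/(-278/R((0 + Y(-1, -3))/(11 + 14))) = 1/(-278/(-5 - 131*(0 - 3)**2/(11 + 14)**2 - 22*(0 - 3)/(11 + 14) + 6*((0 - 3)/(11 + 14))**3)) = 1/(-278/(-5 - 131*(-3/25)**2 - (-66)/25 + 6*(-3/25)**3)) = 1/(-278/(-5 - 131*(-3*1/25)**2 - (-66)/25 + 6*(-3*1/25)**3)) = 1/(-278/(-5 - 131*(-3/25)**2 - 22*(-3/25) + 6*(-3/25)**3)) = 1/(-278/(-5 - 131*9/625 + 66/25 + 6*(-27/15625))) = 1/(-278/(-5 - 1179/625 + 66/25 - 162/15625)) = 1/(-278/(-66512/15625)) = 1/(-278*(-15625/66512)) = 1/(2171875/33256) = 33256/2171875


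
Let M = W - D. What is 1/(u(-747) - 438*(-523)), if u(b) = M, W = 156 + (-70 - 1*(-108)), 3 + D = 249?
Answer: 1/229022 ≈ 4.3664e-6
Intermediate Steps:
D = 246 (D = -3 + 249 = 246)
W = 194 (W = 156 + (-70 + 108) = 156 + 38 = 194)
M = -52 (M = 194 - 1*246 = 194 - 246 = -52)
u(b) = -52
1/(u(-747) - 438*(-523)) = 1/(-52 - 438*(-523)) = 1/(-52 + 229074) = 1/229022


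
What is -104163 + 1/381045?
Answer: -39690790334/381045 ≈ -1.0416e+5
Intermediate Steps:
-104163 + 1/381045 = -39690790334/381045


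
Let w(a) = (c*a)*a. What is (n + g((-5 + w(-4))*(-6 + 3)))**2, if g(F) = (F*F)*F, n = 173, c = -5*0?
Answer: 12588304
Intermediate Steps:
c = 0
w(a) = 0 (w(a) = (0*a)*a = 0*a = 0)
g(F) = F**3 (g(F) = F**2*F = F**3)
(n + g((-5 + w(-4))*(-6 + 3)))**2 = (173 + ((-5 + 0)*(-6 + 3))**3)**2 = (173 + (-5*(-3))**3)**2 = (173 + 15**3)**2 = (173 + 3375)**2 = 3548**2 = 12588304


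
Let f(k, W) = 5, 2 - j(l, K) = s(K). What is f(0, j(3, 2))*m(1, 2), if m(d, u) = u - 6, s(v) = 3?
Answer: -20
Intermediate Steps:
m(d, u) = -6 + u
j(l, K) = -1 (j(l, K) = 2 - 1*3 = 2 - 3 = -1)
f(0, j(3, 2))*m(1, 2) = 5*(-6 + 2) = 5*(-4) = -20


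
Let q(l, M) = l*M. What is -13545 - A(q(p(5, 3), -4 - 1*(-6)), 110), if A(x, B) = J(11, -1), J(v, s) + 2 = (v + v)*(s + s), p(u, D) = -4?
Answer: -13499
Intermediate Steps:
q(l, M) = M*l
J(v, s) = -2 + 4*s*v (J(v, s) = -2 + (v + v)*(s + s) = -2 + (2*v)*(2*s) = -2 + 4*s*v)
A(x, B) = -46 (A(x, B) = -2 + 4*(-1)*11 = -2 - 44 = -46)
-13545 - A(q(p(5, 3), -4 - 1*(-6)), 110) = -13545 - 1*(-46) = -13545 + 46 = -13499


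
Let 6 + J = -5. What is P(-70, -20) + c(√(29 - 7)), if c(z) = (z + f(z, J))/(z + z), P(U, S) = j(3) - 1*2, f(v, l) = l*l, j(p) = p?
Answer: 3/2 + 11*√22/4 ≈ 14.399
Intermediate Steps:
J = -11 (J = -6 - 5 = -11)
f(v, l) = l²
P(U, S) = 1 (P(U, S) = 3 - 1*2 = 3 - 2 = 1)
c(z) = (121 + z)/(2*z) (c(z) = (z + (-11)²)/(z + z) = (z + 121)/((2*z)) = (121 + z)*(1/(2*z)) = (121 + z)/(2*z))
P(-70, -20) + c(√(29 - 7)) = 1 + (121 + √(29 - 7))/(2*(√(29 - 7))) = 1 + (121 + √22)/(2*(√22)) = 1 + (√22/22)*(121 + √22)/2 = 1 + √22*(121 + √22)/44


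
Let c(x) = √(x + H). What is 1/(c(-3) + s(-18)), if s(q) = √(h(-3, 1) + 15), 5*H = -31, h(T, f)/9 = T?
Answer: -5*I/(√230 + 10*√3) ≈ -0.15391*I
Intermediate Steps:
h(T, f) = 9*T
H = -31/5 (H = (⅕)*(-31) = -31/5 ≈ -6.2000)
c(x) = √(-31/5 + x) (c(x) = √(x - 31/5) = √(-31/5 + x))
s(q) = 2*I*√3 (s(q) = √(9*(-3) + 15) = √(-27 + 15) = √(-12) = 2*I*√3)
1/(c(-3) + s(-18)) = 1/(√(-155 + 25*(-3))/5 + 2*I*√3) = 1/(√(-155 - 75)/5 + 2*I*√3) = 1/(√(-230)/5 + 2*I*√3) = 1/((I*√230)/5 + 2*I*√3) = 1/(I*√230/5 + 2*I*√3) = 1/(2*I*√3 + I*√230/5)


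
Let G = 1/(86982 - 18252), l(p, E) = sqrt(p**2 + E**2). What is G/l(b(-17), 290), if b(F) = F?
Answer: sqrt(84389)/5800055970 ≈ 5.0085e-8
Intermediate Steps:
l(p, E) = sqrt(E**2 + p**2)
G = 1/68730 ≈ 1.4550e-5
G/l(b(-17), 290) = 1/(68730*(sqrt(290**2 + (-17)**2))) = 1/(68730*(sqrt(84100 + 289))) = 1/(68730*(sqrt(84389))) = (sqrt(84389)/84389)/68730 = sqrt(84389)/5800055970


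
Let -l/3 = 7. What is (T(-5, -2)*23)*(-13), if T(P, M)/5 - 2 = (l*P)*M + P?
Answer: 318435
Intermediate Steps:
l = -21 (l = -3*7 = -21)
T(P, M) = 10 + 5*P - 105*M*P (T(P, M) = 10 + 5*((-21*P)*M + P) = 10 + 5*(-21*M*P + P) = 10 + 5*(P - 21*M*P) = 10 + (5*P - 105*M*P) = 10 + 5*P - 105*M*P)
(T(-5, -2)*23)*(-13) = ((10 + 5*(-5) - 105*(-2)*(-5))*23)*(-13) = ((10 - 25 - 1050)*23)*(-13) = -1065*23*(-13) = -24495*(-13) = 318435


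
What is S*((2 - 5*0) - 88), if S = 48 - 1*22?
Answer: -2236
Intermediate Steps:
S = 26 (S = 48 - 22 = 26)
S*((2 - 5*0) - 88) = 26*((2 - 5*0) - 88) = 26*((2 + 0) - 88) = 26*(2 - 88) = 26*(-86) = -2236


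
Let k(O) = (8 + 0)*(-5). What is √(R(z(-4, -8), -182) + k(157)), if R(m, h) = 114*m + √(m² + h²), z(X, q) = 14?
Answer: √(1556 + 14*√170) ≈ 41.696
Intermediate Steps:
k(O) = -40 (k(O) = 8*(-5) = -40)
R(m, h) = √(h² + m²) + 114*m (R(m, h) = 114*m + √(h² + m²) = √(h² + m²) + 114*m)
√(R(z(-4, -8), -182) + k(157)) = √((√((-182)² + 14²) + 114*14) - 40) = √((√(33124 + 196) + 1596) - 40) = √((√33320 + 1596) - 40) = √((14*√170 + 1596) - 40) = √((1596 + 14*√170) - 40) = √(1556 + 14*√170)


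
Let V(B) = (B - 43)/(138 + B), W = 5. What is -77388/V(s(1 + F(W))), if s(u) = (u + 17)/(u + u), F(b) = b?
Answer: 129934452/493 ≈ 2.6356e+5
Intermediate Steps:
s(u) = (17 + u)/(2*u) (s(u) = (17 + u)/((2*u)) = (17 + u)*(1/(2*u)) = (17 + u)/(2*u))
V(B) = (-43 + B)/(138 + B)
-77388/V(s(1 + F(W))) = -77388*(138 + (17 + (1 + 5))/(2*(1 + 5)))/(-43 + (17 + (1 + 5))/(2*(1 + 5))) = -77388*(138 + (½)*(17 + 6)/6)/(-43 + (½)*(17 + 6)/6) = -77388*(138 + (½)*(⅙)*23)/(-43 + (½)*(⅙)*23) = -77388*(138 + 23/12)/(-43 + 23/12) = -77388/(-493/12/(1679/12)) = -77388/((12/1679)*(-493/12)) = -77388/(-493/1679) = -77388*(-1679/493) = 129934452/493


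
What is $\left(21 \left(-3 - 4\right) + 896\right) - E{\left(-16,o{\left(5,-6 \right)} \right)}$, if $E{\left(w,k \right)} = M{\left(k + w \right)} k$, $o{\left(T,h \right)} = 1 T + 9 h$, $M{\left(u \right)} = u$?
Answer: $-2436$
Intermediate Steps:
$o{\left(T,h \right)} = T + 9 h$
$E{\left(w,k \right)} = k \left(k + w\right)$ ($E{\left(w,k \right)} = \left(k + w\right) k = k \left(k + w\right)$)
$\left(21 \left(-3 - 4\right) + 896\right) - E{\left(-16,o{\left(5,-6 \right)} \right)} = \left(21 \left(-3 - 4\right) + 896\right) - \left(5 + 9 \left(-6\right)\right) \left(\left(5 + 9 \left(-6\right)\right) - 16\right) = \left(21 \left(-7\right) + 896\right) - \left(5 - 54\right) \left(\left(5 - 54\right) - 16\right) = \left(-147 + 896\right) - - 49 \left(-49 - 16\right) = 749 - \left(-49\right) \left(-65\right) = 749 - 3185 = -2436$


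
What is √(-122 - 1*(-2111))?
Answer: 3*√221 ≈ 44.598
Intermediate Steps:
√(-122 - 1*(-2111)) = √(-122 + 2111) = √1989 = 3*√221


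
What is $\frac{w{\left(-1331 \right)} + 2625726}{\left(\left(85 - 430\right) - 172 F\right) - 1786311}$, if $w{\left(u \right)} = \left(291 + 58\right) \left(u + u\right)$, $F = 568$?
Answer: $- \frac{106043}{117772} \approx -0.90041$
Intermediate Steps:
$w{\left(u \right)} = 698 u$ ($w{\left(u \right)} = 349 \cdot 2 u = 698 u$)
$\frac{w{\left(-1331 \right)} + 2625726}{\left(\left(85 - 430\right) - 172 F\right) - 1786311} = \frac{698 \left(-1331\right) + 2625726}{\left(\left(85 - 430\right) - 97696\right) - 1786311} = \frac{-929038 + 2625726}{\left(\left(85 - 430\right) - 97696\right) - 1786311} = \frac{1696688}{\left(-345 - 97696\right) - 1786311} = \frac{1696688}{-98041 - 1786311} = \frac{1696688}{-1884352} = 1696688 \left(- \frac{1}{1884352}\right) = - \frac{106043}{117772}$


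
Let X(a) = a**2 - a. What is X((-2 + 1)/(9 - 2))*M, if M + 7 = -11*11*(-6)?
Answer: 5752/49 ≈ 117.39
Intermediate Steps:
M = 719 (M = -7 - 11*11*(-6) = -7 - 121*(-6) = -7 + 726 = 719)
X((-2 + 1)/(9 - 2))*M = (((-2 + 1)/(9 - 2))*(-1 + (-2 + 1)/(9 - 2)))*719 = ((-1/7)*(-1 - 1/7))*719 = ((-1*1/7)*(-1 - 1*1/7))*719 = -(-1 - 1/7)/7*719 = -1/7*(-8/7)*719 = (8/49)*719 = 5752/49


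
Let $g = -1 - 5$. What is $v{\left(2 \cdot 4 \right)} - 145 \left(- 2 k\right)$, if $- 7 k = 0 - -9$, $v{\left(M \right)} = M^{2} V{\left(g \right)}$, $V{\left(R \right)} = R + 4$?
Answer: $- \frac{3506}{7} \approx -500.86$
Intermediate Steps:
$g = -6$ ($g = -1 - 5 = -6$)
$V{\left(R \right)} = 4 + R$
$v{\left(M \right)} = - 2 M^{2}$ ($v{\left(M \right)} = M^{2} \left(4 - 6\right) = M^{2} \left(-2\right) = - 2 M^{2}$)
$k = - \frac{9}{7}$ ($k = - \frac{0 - -9}{7} = - \frac{0 + 9}{7} = \left(- \frac{1}{7}\right) 9 = - \frac{9}{7} \approx -1.2857$)
$v{\left(2 \cdot 4 \right)} - 145 \left(- 2 k\right) = - 2 \left(2 \cdot 4\right)^{2} - 145 \left(\left(-2\right) \left(- \frac{9}{7}\right)\right) = - 2 \cdot 8^{2} - \frac{2610}{7} = \left(-2\right) 64 - \frac{2610}{7} = -128 - \frac{2610}{7} = - \frac{3506}{7}$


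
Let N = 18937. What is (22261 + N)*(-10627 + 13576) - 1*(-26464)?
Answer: 121519366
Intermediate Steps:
(22261 + N)*(-10627 + 13576) - 1*(-26464) = (22261 + 18937)*(-10627 + 13576) - 1*(-26464) = 41198*2949 + 26464 = 121492902 + 26464 = 121519366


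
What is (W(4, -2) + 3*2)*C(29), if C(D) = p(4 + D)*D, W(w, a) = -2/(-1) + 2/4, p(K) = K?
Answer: 16269/2 ≈ 8134.5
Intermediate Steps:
W(w, a) = 5/2 (W(w, a) = -2*(-1) + 2*(¼) = 2 + ½ = 5/2)
C(D) = D*(4 + D) (C(D) = (4 + D)*D = D*(4 + D))
(W(4, -2) + 3*2)*C(29) = (5/2 + 3*2)*(29*(4 + 29)) = (5/2 + 6)*(29*33) = (17/2)*957 = 16269/2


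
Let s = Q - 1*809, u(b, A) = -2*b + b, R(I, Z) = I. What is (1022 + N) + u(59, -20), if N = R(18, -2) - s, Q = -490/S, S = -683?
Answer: 1222080/683 ≈ 1789.3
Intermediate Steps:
Q = 490/683 (Q = -490/(-683) = -490*(-1/683) = 490/683 ≈ 0.71742)
u(b, A) = -b
s = -552057/683 (s = 490/683 - 1*809 = 490/683 - 809 = -552057/683 ≈ -808.28)
N = 564351/683 (N = 18 - 1*(-552057/683) = 18 + 552057/683 = 564351/683 ≈ 826.28)
(1022 + N) + u(59, -20) = (1022 + 564351/683) - 1*59 = 1262377/683 - 59 = 1222080/683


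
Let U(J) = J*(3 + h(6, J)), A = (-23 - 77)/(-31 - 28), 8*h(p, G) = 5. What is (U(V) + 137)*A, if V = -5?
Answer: 23775/118 ≈ 201.48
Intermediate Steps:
h(p, G) = 5/8 (h(p, G) = (⅛)*5 = 5/8)
A = 100/59 (A = -100/(-59) = -100*(-1/59) = 100/59 ≈ 1.6949)
U(J) = 29*J/8 (U(J) = J*(3 + 5/8) = J*(29/8) = 29*J/8)
(U(V) + 137)*A = ((29/8)*(-5) + 137)*(100/59) = (-145/8 + 137)*(100/59) = (951/8)*(100/59) = 23775/118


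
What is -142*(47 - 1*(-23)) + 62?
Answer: -9878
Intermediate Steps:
-142*(47 - 1*(-23)) + 62 = -142*(47 + 23) + 62 = -142*70 + 62 = -9940 + 62 = -9878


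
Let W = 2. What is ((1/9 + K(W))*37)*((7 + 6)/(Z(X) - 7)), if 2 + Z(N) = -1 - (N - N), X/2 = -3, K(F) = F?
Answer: -9139/90 ≈ -101.54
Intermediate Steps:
X = -6 (X = 2*(-3) = -6)
Z(N) = -3 (Z(N) = -2 + (-1 - (N - N)) = -2 + (-1 - 1*0) = -2 + (-1 + 0) = -2 - 1 = -3)
((1/9 + K(W))*37)*((7 + 6)/(Z(X) - 7)) = ((1/9 + 2)*37)*((7 + 6)/(-3 - 7)) = ((1/9 + 2)*37)*(13/(-10)) = ((19/9)*37)*(13*(-1/10)) = (703/9)*(-13/10) = -9139/90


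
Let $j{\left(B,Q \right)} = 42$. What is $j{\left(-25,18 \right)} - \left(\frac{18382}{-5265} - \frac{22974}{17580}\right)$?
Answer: $\frac{11106613}{237330} \approx 46.798$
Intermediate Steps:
$j{\left(-25,18 \right)} - \left(\frac{18382}{-5265} - \frac{22974}{17580}\right) = 42 - \left(\frac{18382}{-5265} - \frac{22974}{17580}\right) = 42 - \left(18382 \left(- \frac{1}{5265}\right) - \frac{3829}{2930}\right) = 42 - \left(- \frac{1414}{405} - \frac{3829}{2930}\right) = 42 - - \frac{1138753}{237330} = 42 + \frac{1138753}{237330} = \frac{11106613}{237330}$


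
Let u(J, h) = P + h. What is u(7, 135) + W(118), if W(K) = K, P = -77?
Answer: 176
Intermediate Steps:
u(J, h) = -77 + h
u(7, 135) + W(118) = (-77 + 135) + 118 = 58 + 118 = 176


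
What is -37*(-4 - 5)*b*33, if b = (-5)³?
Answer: -1373625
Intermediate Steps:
b = -125
-37*(-4 - 5)*b*33 = -37*(-4 - 5)*(-125)*33 = -(-333)*(-125)*33 = -37*1125*33 = -41625*33 = -1373625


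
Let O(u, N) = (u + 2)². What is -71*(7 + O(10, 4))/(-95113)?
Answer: 10721/95113 ≈ 0.11272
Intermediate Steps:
O(u, N) = (2 + u)²
-71*(7 + O(10, 4))/(-95113) = -71*(7 + (2 + 10)²)/(-95113) = -71*(7 + 12²)*(-1/95113) = -71*(7 + 144)*(-1/95113) = -71*151*(-1/95113) = -10721*(-1/95113) = 10721/95113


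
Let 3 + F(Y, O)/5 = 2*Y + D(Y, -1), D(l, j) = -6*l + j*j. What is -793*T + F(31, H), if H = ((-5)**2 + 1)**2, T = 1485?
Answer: -1178235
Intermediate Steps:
D(l, j) = j**2 - 6*l (D(l, j) = -6*l + j**2 = j**2 - 6*l)
H = 676 (H = (25 + 1)**2 = 26**2 = 676)
F(Y, O) = -10 - 20*Y (F(Y, O) = -15 + 5*(2*Y + ((-1)**2 - 6*Y)) = -15 + 5*(2*Y + (1 - 6*Y)) = -15 + 5*(1 - 4*Y) = -15 + (5 - 20*Y) = -10 - 20*Y)
-793*T + F(31, H) = -793*1485 + (-10 - 20*31) = -1177605 + (-10 - 620) = -1177605 - 630 = -1178235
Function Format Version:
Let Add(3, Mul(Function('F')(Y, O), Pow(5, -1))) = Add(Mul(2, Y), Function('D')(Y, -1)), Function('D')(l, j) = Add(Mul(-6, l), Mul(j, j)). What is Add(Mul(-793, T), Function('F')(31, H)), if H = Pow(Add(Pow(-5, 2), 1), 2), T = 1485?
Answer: -1178235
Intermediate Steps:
Function('D')(l, j) = Add(Pow(j, 2), Mul(-6, l)) (Function('D')(l, j) = Add(Mul(-6, l), Pow(j, 2)) = Add(Pow(j, 2), Mul(-6, l)))
H = 676 (H = Pow(Add(25, 1), 2) = Pow(26, 2) = 676)
Function('F')(Y, O) = Add(-10, Mul(-20, Y)) (Function('F')(Y, O) = Add(-15, Mul(5, Add(Mul(2, Y), Add(Pow(-1, 2), Mul(-6, Y))))) = Add(-15, Mul(5, Add(Mul(2, Y), Add(1, Mul(-6, Y))))) = Add(-15, Mul(5, Add(1, Mul(-4, Y)))) = Add(-15, Add(5, Mul(-20, Y))) = Add(-10, Mul(-20, Y)))
Add(Mul(-793, T), Function('F')(31, H)) = Add(Mul(-793, 1485), Add(-10, Mul(-20, 31))) = Add(-1177605, Add(-10, -620)) = Add(-1177605, -630) = -1178235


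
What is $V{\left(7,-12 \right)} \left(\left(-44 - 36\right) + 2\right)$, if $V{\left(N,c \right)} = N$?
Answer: $-546$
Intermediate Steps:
$V{\left(7,-12 \right)} \left(\left(-44 - 36\right) + 2\right) = 7 \left(\left(-44 - 36\right) + 2\right) = 7 \left(-80 + 2\right) = 7 \left(-78\right) = -546$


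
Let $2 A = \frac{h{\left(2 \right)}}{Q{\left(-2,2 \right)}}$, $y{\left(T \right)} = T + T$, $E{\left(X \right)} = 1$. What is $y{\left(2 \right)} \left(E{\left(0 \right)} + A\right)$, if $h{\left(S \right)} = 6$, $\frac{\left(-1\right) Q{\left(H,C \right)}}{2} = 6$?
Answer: $3$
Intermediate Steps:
$Q{\left(H,C \right)} = -12$ ($Q{\left(H,C \right)} = \left(-2\right) 6 = -12$)
$y{\left(T \right)} = 2 T$
$A = - \frac{1}{4}$ ($A = \frac{6 \frac{1}{-12}}{2} = \frac{6 \left(- \frac{1}{12}\right)}{2} = \frac{1}{2} \left(- \frac{1}{2}\right) = - \frac{1}{4} \approx -0.25$)
$y{\left(2 \right)} \left(E{\left(0 \right)} + A\right) = 2 \cdot 2 \left(1 - \frac{1}{4}\right) = 4 \cdot \frac{3}{4} = 3$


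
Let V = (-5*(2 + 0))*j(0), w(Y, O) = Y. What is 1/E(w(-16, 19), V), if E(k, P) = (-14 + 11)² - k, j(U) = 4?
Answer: 1/25 ≈ 0.040000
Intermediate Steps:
V = -40 (V = -5*(2 + 0)*4 = -5*2*4 = -10*4 = -40)
E(k, P) = 9 - k (E(k, P) = (-3)² - k = 9 - k)
1/E(w(-16, 19), V) = 1/(9 - 1*(-16)) = 1/(9 + 16) = 1/25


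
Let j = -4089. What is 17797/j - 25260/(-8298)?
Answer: -2466187/1885029 ≈ -1.3083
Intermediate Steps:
17797/j - 25260/(-8298) = 17797/(-4089) - 25260/(-8298) = 17797*(-1/4089) - 25260*(-1/8298) = -17797/4089 + 4210/1383 = -2466187/1885029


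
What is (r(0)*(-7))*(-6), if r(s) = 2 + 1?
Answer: 126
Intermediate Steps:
r(s) = 3
(r(0)*(-7))*(-6) = (3*(-7))*(-6) = -21*(-6) = 126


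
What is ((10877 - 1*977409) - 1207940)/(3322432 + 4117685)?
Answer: -724824/2480039 ≈ -0.29226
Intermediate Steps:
((10877 - 1*977409) - 1207940)/(3322432 + 4117685) = ((10877 - 977409) - 1207940)/7440117 = (-966532 - 1207940)*(1/7440117) = -2174472*1/7440117 = -724824/2480039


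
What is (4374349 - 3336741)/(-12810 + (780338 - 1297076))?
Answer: -259402/132387 ≈ -1.9594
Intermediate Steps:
(4374349 - 3336741)/(-12810 + (780338 - 1297076)) = 1037608/(-12810 - 516738) = 1037608/(-529548) = 1037608*(-1/529548) = -259402/132387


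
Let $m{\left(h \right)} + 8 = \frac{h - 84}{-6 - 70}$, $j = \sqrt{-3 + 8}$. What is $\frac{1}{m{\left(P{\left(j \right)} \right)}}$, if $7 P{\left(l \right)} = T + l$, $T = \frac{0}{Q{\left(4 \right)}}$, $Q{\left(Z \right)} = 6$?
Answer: $- \frac{1951376}{13454219} + \frac{532 \sqrt{5}}{13454219} \approx -0.14495$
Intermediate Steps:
$T = 0$ ($T = \frac{0}{6} = 0 \cdot \frac{1}{6} = 0$)
$j = \sqrt{5} \approx 2.2361$
$P{\left(l \right)} = \frac{l}{7}$ ($P{\left(l \right)} = \frac{0 + l}{7} = \frac{l}{7}$)
$m{\left(h \right)} = - \frac{131}{19} - \frac{h}{76}$ ($m{\left(h \right)} = -8 + \frac{h - 84}{-6 - 70} = -8 + \frac{-84 + h}{-76} = -8 + \left(-84 + h\right) \left(- \frac{1}{76}\right) = -8 - \left(- \frac{21}{19} + \frac{h}{76}\right) = - \frac{131}{19} - \frac{h}{76}$)
$\frac{1}{m{\left(P{\left(j \right)} \right)}} = \frac{1}{- \frac{131}{19} - \frac{\frac{1}{7} \sqrt{5}}{76}} = \frac{1}{- \frac{131}{19} - \frac{\sqrt{5}}{532}}$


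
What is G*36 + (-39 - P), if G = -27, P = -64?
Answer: -947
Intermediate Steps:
G*36 + (-39 - P) = -27*36 + (-39 - 1*(-64)) = -972 + (-39 + 64) = -972 + 25 = -947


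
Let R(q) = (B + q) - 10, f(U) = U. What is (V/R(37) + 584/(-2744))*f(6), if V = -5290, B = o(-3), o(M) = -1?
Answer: -5449104/4459 ≈ -1222.0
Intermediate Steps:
B = -1
R(q) = -11 + q (R(q) = (-1 + q) - 10 = -11 + q)
(V/R(37) + 584/(-2744))*f(6) = (-5290/(-11 + 37) + 584/(-2744))*6 = (-5290/26 + 584*(-1/2744))*6 = (-5290*1/26 - 73/343)*6 = (-2645/13 - 73/343)*6 = -908184/4459*6 = -5449104/4459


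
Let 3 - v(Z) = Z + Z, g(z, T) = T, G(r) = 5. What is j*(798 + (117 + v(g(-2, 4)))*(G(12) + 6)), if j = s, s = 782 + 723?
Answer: 3055150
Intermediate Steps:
v(Z) = 3 - 2*Z (v(Z) = 3 - (Z + Z) = 3 - 2*Z)
s = 1505
j = 1505
j*(798 + (117 + v(g(-2, 4)))*(G(12) + 6)) = 1505*(798 + (117 + (3 - 2*4))*(5 + 6)) = 1505*(798 + (117 + (3 - 8))*11) = 1505*(798 + (117 - 5)*11) = 1505*(798 + 112*11) = 1505*(798 + 1232) = 1505*2030 = 3055150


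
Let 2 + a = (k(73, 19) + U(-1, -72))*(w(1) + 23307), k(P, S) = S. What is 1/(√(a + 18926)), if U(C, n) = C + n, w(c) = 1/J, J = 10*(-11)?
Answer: -I*√3749951865/68180943 ≈ -0.00089815*I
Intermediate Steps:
J = -110
w(c) = -1/110 (w(c) = 1/(-110) = -1/110)
a = -69221873/55 (a = -2 + (19 + (-1 - 72))*(-1/110 + 23307) = -2 + (19 - 73)*(2563769/110) = -2 - 54*2563769/110 = -2 - 69221763/55 = -69221873/55 ≈ -1.2586e+6)
1/(√(a + 18926)) = 1/(√(-69221873/55 + 18926)) = 1/(√(-68180943/55)) = 1/(I*√3749951865/55) = -I*√3749951865/68180943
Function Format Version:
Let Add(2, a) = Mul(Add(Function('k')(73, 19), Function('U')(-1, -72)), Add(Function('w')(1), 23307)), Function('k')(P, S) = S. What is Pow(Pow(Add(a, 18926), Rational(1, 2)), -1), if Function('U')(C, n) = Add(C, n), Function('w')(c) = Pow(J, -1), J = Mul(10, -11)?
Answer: Mul(Rational(-1, 68180943), I, Pow(3749951865, Rational(1, 2))) ≈ Mul(-0.00089815, I)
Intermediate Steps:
J = -110
Function('w')(c) = Rational(-1, 110) (Function('w')(c) = Pow(-110, -1) = Rational(-1, 110))
a = Rational(-69221873, 55) (a = Add(-2, Mul(Add(19, Add(-1, -72)), Add(Rational(-1, 110), 23307))) = Add(-2, Mul(Add(19, -73), Rational(2563769, 110))) = Add(-2, Mul(-54, Rational(2563769, 110))) = Add(-2, Rational(-69221763, 55)) = Rational(-69221873, 55) ≈ -1.2586e+6)
Pow(Pow(Add(a, 18926), Rational(1, 2)), -1) = Pow(Pow(Add(Rational(-69221873, 55), 18926), Rational(1, 2)), -1) = Pow(Pow(Rational(-68180943, 55), Rational(1, 2)), -1) = Pow(Mul(Rational(1, 55), I, Pow(3749951865, Rational(1, 2))), -1) = Mul(Rational(-1, 68180943), I, Pow(3749951865, Rational(1, 2)))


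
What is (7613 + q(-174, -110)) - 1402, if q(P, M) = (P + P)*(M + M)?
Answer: 82771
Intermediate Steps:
q(P, M) = 4*M*P (q(P, M) = (2*P)*(2*M) = 4*M*P)
(7613 + q(-174, -110)) - 1402 = (7613 + 4*(-110)*(-174)) - 1402 = (7613 + 76560) - 1402 = 84173 - 1402 = 82771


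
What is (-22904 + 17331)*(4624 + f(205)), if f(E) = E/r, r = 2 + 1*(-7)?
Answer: -25541059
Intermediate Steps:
r = -5 (r = 2 - 7 = -5)
f(E) = -E/5 (f(E) = E/(-5) = E*(-1/5) = -E/5)
(-22904 + 17331)*(4624 + f(205)) = (-22904 + 17331)*(4624 - 1/5*205) = -5573*(4624 - 41) = -5573*4583 = -25541059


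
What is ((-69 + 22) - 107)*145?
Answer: -22330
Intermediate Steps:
((-69 + 22) - 107)*145 = (-47 - 107)*145 = -154*145 = -22330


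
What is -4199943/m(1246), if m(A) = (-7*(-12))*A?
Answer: -1399981/34888 ≈ -40.128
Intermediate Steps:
m(A) = 84*A
-4199943/m(1246) = -4199943/(84*1246) = -4199943/104664 = -4199943*1/104664 = -1399981/34888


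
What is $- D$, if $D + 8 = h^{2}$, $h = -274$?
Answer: $-75068$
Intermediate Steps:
$D = 75068$ ($D = -8 + \left(-274\right)^{2} = -8 + 75076 = 75068$)
$- D = \left(-1\right) 75068 = -75068$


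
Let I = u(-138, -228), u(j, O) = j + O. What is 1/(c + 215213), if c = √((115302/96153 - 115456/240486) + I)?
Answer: 829411186982709/178500071191869044521 - 2*I*√1356343838176226896518/178500071191869044521 ≈ 4.6466e-6 - 4.1265e-10*I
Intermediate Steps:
u(j, O) = O + j
I = -366 (I = -228 - 138 = -366)
c = 2*I*√1356343838176226896518/3853908393 (c = √((115302/96153 - 115456/240486) - 366) = √((115302*(1/96153) - 115456*1/240486) - 366) = √((38434/32051 - 57728/120243) - 366) = √(2771179334/3853908393 - 366) = √(-1407759292504/3853908393) = 2*I*√1356343838176226896518/3853908393 ≈ 19.112*I)
1/(c + 215213) = 1/(2*I*√1356343838176226896518/3853908393 + 215213) = 1/(215213 + 2*I*√1356343838176226896518/3853908393)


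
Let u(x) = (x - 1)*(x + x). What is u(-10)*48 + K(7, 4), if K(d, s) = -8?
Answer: 10552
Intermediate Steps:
u(x) = 2*x*(-1 + x) (u(x) = (-1 + x)*(2*x) = 2*x*(-1 + x))
u(-10)*48 + K(7, 4) = (2*(-10)*(-1 - 10))*48 - 8 = (2*(-10)*(-11))*48 - 8 = 220*48 - 8 = 10560 - 8 = 10552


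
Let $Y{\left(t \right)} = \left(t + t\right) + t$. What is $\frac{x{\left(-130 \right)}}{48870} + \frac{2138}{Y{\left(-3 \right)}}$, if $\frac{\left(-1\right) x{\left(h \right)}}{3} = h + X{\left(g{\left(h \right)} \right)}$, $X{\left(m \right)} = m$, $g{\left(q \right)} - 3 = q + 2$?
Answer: $- \frac{773905}{3258} \approx -237.54$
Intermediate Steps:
$g{\left(q \right)} = 5 + q$ ($g{\left(q \right)} = 3 + \left(q + 2\right) = 3 + \left(2 + q\right) = 5 + q$)
$Y{\left(t \right)} = 3 t$ ($Y{\left(t \right)} = 2 t + t = 3 t$)
$x{\left(h \right)} = -15 - 6 h$ ($x{\left(h \right)} = - 3 \left(h + \left(5 + h\right)\right) = - 3 \left(5 + 2 h\right) = -15 - 6 h$)
$\frac{x{\left(-130 \right)}}{48870} + \frac{2138}{Y{\left(-3 \right)}} = \frac{-15 - -780}{48870} + \frac{2138}{3 \left(-3\right)} = \left(-15 + 780\right) \frac{1}{48870} + \frac{2138}{-9} = 765 \cdot \frac{1}{48870} + 2138 \left(- \frac{1}{9}\right) = \frac{17}{1086} - \frac{2138}{9} = - \frac{773905}{3258}$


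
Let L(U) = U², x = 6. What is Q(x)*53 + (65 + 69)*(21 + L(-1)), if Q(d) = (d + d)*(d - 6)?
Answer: 2948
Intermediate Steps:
Q(d) = 2*d*(-6 + d) (Q(d) = (2*d)*(-6 + d) = 2*d*(-6 + d))
Q(x)*53 + (65 + 69)*(21 + L(-1)) = (2*6*(-6 + 6))*53 + (65 + 69)*(21 + (-1)²) = (2*6*0)*53 + 134*(21 + 1) = 0*53 + 134*22 = 0 + 2948 = 2948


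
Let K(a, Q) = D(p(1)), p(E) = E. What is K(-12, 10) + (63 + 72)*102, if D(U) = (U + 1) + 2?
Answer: 13774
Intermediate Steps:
D(U) = 3 + U (D(U) = (1 + U) + 2 = 3 + U)
K(a, Q) = 4 (K(a, Q) = 3 + 1 = 4)
K(-12, 10) + (63 + 72)*102 = 4 + (63 + 72)*102 = 4 + 135*102 = 4 + 13770 = 13774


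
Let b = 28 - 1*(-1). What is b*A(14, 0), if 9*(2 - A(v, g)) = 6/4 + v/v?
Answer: 899/18 ≈ 49.944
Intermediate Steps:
A(v, g) = 31/18 (A(v, g) = 2 - (6/4 + v/v)/9 = 2 - (6*(¼) + 1)/9 = 2 - (3/2 + 1)/9 = 2 - ⅑*5/2 = 2 - 5/18 = 31/18)
b = 29 (b = 28 + 1 = 29)
b*A(14, 0) = 29*(31/18) = 899/18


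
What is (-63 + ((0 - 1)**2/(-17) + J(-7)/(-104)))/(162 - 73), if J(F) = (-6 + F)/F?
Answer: -60049/84728 ≈ -0.70873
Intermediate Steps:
J(F) = (-6 + F)/F
(-63 + ((0 - 1)**2/(-17) + J(-7)/(-104)))/(162 - 73) = (-63 + ((0 - 1)**2/(-17) + ((-6 - 7)/(-7))/(-104)))/(162 - 73) = (-63 + ((-1)**2*(-1/17) - 1/7*(-13)*(-1/104)))/89 = (-63 + (1*(-1/17) + (13/7)*(-1/104)))*(1/89) = (-63 + (-1/17 - 1/56))*(1/89) = (-63 - 73/952)*(1/89) = -60049/952*1/89 = -60049/84728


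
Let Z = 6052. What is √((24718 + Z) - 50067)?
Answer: I*√19297 ≈ 138.91*I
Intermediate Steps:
√((24718 + Z) - 50067) = √((24718 + 6052) - 50067) = √(30770 - 50067) = √(-19297) = I*√19297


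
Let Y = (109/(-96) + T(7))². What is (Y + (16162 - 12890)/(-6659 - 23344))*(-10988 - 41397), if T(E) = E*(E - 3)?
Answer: -3484074470881945/92169216 ≈ -3.7801e+7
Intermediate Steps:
T(E) = E*(-3 + E)
Y = 6651241/9216 (Y = (109/(-96) + 7*(-3 + 7))² = (109*(-1/96) + 7*4)² = (-109/96 + 28)² = (2579/96)² = 6651241/9216 ≈ 721.71)
(Y + (16162 - 12890)/(-6659 - 23344))*(-10988 - 41397) = (6651241/9216 + (16162 - 12890)/(-6659 - 23344))*(-10988 - 41397) = (6651241/9216 + 3272/(-30003))*(-52385) = (6651241/9216 + 3272*(-1/30003))*(-52385) = (6651241/9216 - 3272/30003)*(-52385) = (66509009657/92169216)*(-52385) = -3484074470881945/92169216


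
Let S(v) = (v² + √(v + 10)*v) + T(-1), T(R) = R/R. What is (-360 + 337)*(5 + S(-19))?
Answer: -8441 + 1311*I ≈ -8441.0 + 1311.0*I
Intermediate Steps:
T(R) = 1
S(v) = 1 + v² + v*√(10 + v) (S(v) = (v² + √(v + 10)*v) + 1 = (v² + √(10 + v)*v) + 1 = (v² + v*√(10 + v)) + 1 = 1 + v² + v*√(10 + v))
(-360 + 337)*(5 + S(-19)) = (-360 + 337)*(5 + (1 + (-19)² - 19*√(10 - 19))) = -23*(5 + (1 + 361 - 57*I)) = -23*(5 + (362 - 57*I)) = -23*(367 - 57*I) = -8441 + 1311*I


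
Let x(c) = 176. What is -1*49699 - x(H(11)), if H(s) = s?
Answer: -49875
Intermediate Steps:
-1*49699 - x(H(11)) = -1*49699 - 1*176 = -49699 - 176 = -49875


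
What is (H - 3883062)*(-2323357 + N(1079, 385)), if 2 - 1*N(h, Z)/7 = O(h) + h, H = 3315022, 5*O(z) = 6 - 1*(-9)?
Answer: 1324054092680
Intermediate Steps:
O(z) = 3 (O(z) = (6 - 1*(-9))/5 = (6 + 9)/5 = (⅕)*15 = 3)
N(h, Z) = -7 - 7*h (N(h, Z) = 14 - 7*(3 + h) = 14 + (-21 - 7*h) = -7 - 7*h)
(H - 3883062)*(-2323357 + N(1079, 385)) = (3315022 - 3883062)*(-2323357 + (-7 - 7*1079)) = -568040*(-2323357 + (-7 - 7553)) = -568040*(-2323357 - 7560) = -568040*(-2330917) = 1324054092680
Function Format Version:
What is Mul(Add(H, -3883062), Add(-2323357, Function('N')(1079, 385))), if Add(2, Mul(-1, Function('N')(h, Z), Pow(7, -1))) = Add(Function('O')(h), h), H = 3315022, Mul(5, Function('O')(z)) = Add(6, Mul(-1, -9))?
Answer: 1324054092680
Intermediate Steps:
Function('O')(z) = 3 (Function('O')(z) = Mul(Rational(1, 5), Add(6, Mul(-1, -9))) = Mul(Rational(1, 5), Add(6, 9)) = Mul(Rational(1, 5), 15) = 3)
Function('N')(h, Z) = Add(-7, Mul(-7, h)) (Function('N')(h, Z) = Add(14, Mul(-7, Add(3, h))) = Add(14, Add(-21, Mul(-7, h))) = Add(-7, Mul(-7, h)))
Mul(Add(H, -3883062), Add(-2323357, Function('N')(1079, 385))) = Mul(Add(3315022, -3883062), Add(-2323357, Add(-7, Mul(-7, 1079)))) = Mul(-568040, Add(-2323357, Add(-7, -7553))) = Mul(-568040, Add(-2323357, -7560)) = Mul(-568040, -2330917) = 1324054092680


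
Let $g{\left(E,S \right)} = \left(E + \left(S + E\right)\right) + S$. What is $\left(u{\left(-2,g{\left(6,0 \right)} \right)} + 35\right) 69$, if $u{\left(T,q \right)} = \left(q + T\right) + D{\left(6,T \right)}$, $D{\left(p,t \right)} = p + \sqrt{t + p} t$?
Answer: $3243$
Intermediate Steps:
$D{\left(p,t \right)} = p + t \sqrt{p + t}$ ($D{\left(p,t \right)} = p + \sqrt{p + t} t = p + t \sqrt{p + t}$)
$g{\left(E,S \right)} = 2 E + 2 S$ ($g{\left(E,S \right)} = \left(E + \left(E + S\right)\right) + S = \left(S + 2 E\right) + S = 2 E + 2 S$)
$u{\left(T,q \right)} = 6 + T + q + T \sqrt{6 + T}$ ($u{\left(T,q \right)} = \left(q + T\right) + \left(6 + T \sqrt{6 + T}\right) = \left(T + q\right) + \left(6 + T \sqrt{6 + T}\right) = 6 + T + q + T \sqrt{6 + T}$)
$\left(u{\left(-2,g{\left(6,0 \right)} \right)} + 35\right) 69 = \left(\left(6 - 2 + \left(2 \cdot 6 + 2 \cdot 0\right) - 2 \sqrt{6 - 2}\right) + 35\right) 69 = \left(\left(6 - 2 + \left(12 + 0\right) - 2 \sqrt{4}\right) + 35\right) 69 = \left(\left(6 - 2 + 12 - 4\right) + 35\right) 69 = \left(12 + 35\right) 69 = 47 \cdot 69 = 3243$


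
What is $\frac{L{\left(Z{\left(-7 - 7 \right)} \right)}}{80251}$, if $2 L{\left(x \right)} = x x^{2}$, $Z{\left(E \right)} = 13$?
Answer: $\frac{2197}{160502} \approx 0.013688$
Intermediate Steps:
$L{\left(x \right)} = \frac{x^{3}}{2}$ ($L{\left(x \right)} = \frac{x x^{2}}{2} = \frac{x^{3}}{2}$)
$\frac{L{\left(Z{\left(-7 - 7 \right)} \right)}}{80251} = \frac{\frac{1}{2} \cdot 13^{3}}{80251} = \frac{1}{2} \cdot 2197 \cdot \frac{1}{80251} = \frac{2197}{2} \cdot \frac{1}{80251} = \frac{2197}{160502}$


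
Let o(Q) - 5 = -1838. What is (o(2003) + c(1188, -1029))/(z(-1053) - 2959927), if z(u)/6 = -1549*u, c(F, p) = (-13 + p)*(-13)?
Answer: 11713/6826655 ≈ 0.0017158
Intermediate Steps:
o(Q) = -1833 (o(Q) = 5 - 1838 = -1833)
c(F, p) = 169 - 13*p
z(u) = -9294*u (z(u) = 6*(-1549*u) = -9294*u)
(o(2003) + c(1188, -1029))/(z(-1053) - 2959927) = (-1833 + (169 - 13*(-1029)))/(-9294*(-1053) - 2959927) = (-1833 + (169 + 13377))/(9786582 - 2959927) = (-1833 + 13546)/6826655 = 11713*(1/6826655) = 11713/6826655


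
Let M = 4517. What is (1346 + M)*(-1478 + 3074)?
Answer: 9357348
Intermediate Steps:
(1346 + M)*(-1478 + 3074) = (1346 + 4517)*(-1478 + 3074) = 5863*1596 = 9357348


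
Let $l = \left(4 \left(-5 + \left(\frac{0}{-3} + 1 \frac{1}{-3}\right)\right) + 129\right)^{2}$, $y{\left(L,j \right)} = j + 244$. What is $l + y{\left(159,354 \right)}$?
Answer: $\frac{109711}{9} \approx 12190.0$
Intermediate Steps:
$y{\left(L,j \right)} = 244 + j$
$l = \frac{104329}{9}$ ($l = \left(4 \left(-5 + \left(0 \left(- \frac{1}{3}\right) + 1 \left(- \frac{1}{3}\right)\right)\right) + 129\right)^{2} = \left(4 \left(-5 + \left(0 - \frac{1}{3}\right)\right) + 129\right)^{2} = \left(4 \left(-5 - \frac{1}{3}\right) + 129\right)^{2} = \left(4 \left(- \frac{16}{3}\right) + 129\right)^{2} = \left(- \frac{64}{3} + 129\right)^{2} = \left(\frac{323}{3}\right)^{2} = \frac{104329}{9} \approx 11592.0$)
$l + y{\left(159,354 \right)} = \frac{104329}{9} + \left(244 + 354\right) = \frac{104329}{9} + 598 = \frac{109711}{9}$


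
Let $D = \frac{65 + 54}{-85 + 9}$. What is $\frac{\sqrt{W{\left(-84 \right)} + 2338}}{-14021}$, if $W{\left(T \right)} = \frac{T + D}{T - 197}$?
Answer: $- \frac{\sqrt{5441076341}}{21388034} \approx -0.0034488$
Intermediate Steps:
$D = - \frac{119}{76}$ ($D = \frac{119}{-76} = 119 \left(- \frac{1}{76}\right) = - \frac{119}{76} \approx -1.5658$)
$W{\left(T \right)} = \frac{- \frac{119}{76} + T}{-197 + T}$ ($W{\left(T \right)} = \frac{T - \frac{119}{76}}{T - 197} = \frac{- \frac{119}{76} + T}{-197 + T}$)
$\frac{\sqrt{W{\left(-84 \right)} + 2338}}{-14021} = \frac{\sqrt{\frac{- \frac{119}{76} - 84}{-197 - 84} + 2338}}{-14021} = \sqrt{\frac{1}{-281} \left(- \frac{6503}{76}\right) + 2338} \left(- \frac{1}{14021}\right) = \sqrt{\left(- \frac{1}{281}\right) \left(- \frac{6503}{76}\right) + 2338} \left(- \frac{1}{14021}\right) = \sqrt{\frac{6503}{21356} + 2338} \left(- \frac{1}{14021}\right) = \sqrt{\frac{49936831}{21356}} \left(- \frac{1}{14021}\right) = \frac{7 \sqrt{5441076341}}{10678} \left(- \frac{1}{14021}\right) = - \frac{\sqrt{5441076341}}{21388034}$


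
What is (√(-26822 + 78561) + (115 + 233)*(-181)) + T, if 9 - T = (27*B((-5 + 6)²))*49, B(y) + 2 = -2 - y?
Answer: -56364 + √51739 ≈ -56137.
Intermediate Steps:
B(y) = -4 - y (B(y) = -2 + (-2 - y) = -4 - y)
T = 6624 (T = 9 - 27*(-4 - (-5 + 6)²)*49 = 9 - 27*(-4 - 1*1²)*49 = 9 - 27*(-4 - 1*1)*49 = 9 - 27*(-4 - 1)*49 = 9 - 27*(-5)*49 = 9 - (-135)*49 = 9 - 1*(-6615) = 9 + 6615 = 6624)
(√(-26822 + 78561) + (115 + 233)*(-181)) + T = (√(-26822 + 78561) + (115 + 233)*(-181)) + 6624 = (√51739 + 348*(-181)) + 6624 = (√51739 - 62988) + 6624 = (-62988 + √51739) + 6624 = -56364 + √51739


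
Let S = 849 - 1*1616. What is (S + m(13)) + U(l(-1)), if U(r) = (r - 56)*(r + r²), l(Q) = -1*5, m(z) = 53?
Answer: -1934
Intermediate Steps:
l(Q) = -5
S = -767 (S = 849 - 1616 = -767)
U(r) = (-56 + r)*(r + r²)
(S + m(13)) + U(l(-1)) = (-767 + 53) - 5*(-56 + (-5)² - 55*(-5)) = -714 - 5*(-56 + 25 + 275) = -714 - 5*244 = -714 - 1220 = -1934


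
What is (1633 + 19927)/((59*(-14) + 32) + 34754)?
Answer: 539/849 ≈ 0.63486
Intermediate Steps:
(1633 + 19927)/((59*(-14) + 32) + 34754) = 21560/((-826 + 32) + 34754) = 21560/(-794 + 34754) = 21560/33960 = 21560*(1/33960) = 539/849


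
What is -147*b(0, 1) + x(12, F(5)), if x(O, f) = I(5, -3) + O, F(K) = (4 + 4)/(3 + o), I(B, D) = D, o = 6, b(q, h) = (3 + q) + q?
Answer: -432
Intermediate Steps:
b(q, h) = 3 + 2*q
F(K) = 8/9 (F(K) = (4 + 4)/(3 + 6) = 8/9)
x(O, f) = -3 + O
-147*b(0, 1) + x(12, F(5)) = -147*(3 + 2*0) + (-3 + 12) = -147*(3 + 0) + 9 = -147*3 + 9 = -441 + 9 = -432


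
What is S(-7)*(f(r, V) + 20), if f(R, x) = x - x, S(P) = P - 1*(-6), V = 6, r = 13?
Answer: -20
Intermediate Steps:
S(P) = 6 + P (S(P) = P + 6 = 6 + P)
f(R, x) = 0
S(-7)*(f(r, V) + 20) = (6 - 7)*(0 + 20) = -1*20 = -20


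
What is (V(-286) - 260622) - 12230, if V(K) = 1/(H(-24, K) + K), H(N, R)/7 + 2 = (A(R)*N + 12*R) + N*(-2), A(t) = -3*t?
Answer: -45875152465/168132 ≈ -2.7285e+5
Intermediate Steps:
H(N, R) = -14 - 14*N + 84*R - 21*N*R (H(N, R) = -14 + 7*(((-3*R)*N + 12*R) + N*(-2)) = -14 + 7*((-3*N*R + 12*R) - 2*N) = -14 + 7*((12*R - 3*N*R) - 2*N) = -14 + 7*(-2*N + 12*R - 3*N*R) = -14 + (-14*N + 84*R - 21*N*R) = -14 - 14*N + 84*R - 21*N*R)
V(K) = 1/(322 + 589*K) (V(K) = 1/((-14 - 14*(-24) + 84*K - 21*(-24)*K) + K) = 1/((-14 + 336 + 84*K + 504*K) + K) = 1/((322 + 588*K) + K) = 1/(322 + 589*K))
(V(-286) - 260622) - 12230 = (1/(322 + 589*(-286)) - 260622) - 12230 = (1/(322 - 168454) - 260622) - 12230 = (1/(-168132) - 260622) - 12230 = (-1/168132 - 260622) - 12230 = -43818898105/168132 - 12230 = -45875152465/168132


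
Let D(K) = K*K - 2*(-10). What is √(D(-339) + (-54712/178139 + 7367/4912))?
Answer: √5500399466335144697261/218754692 ≈ 339.03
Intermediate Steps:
D(K) = 20 + K² (D(K) = K² + 20 = 20 + K²)
√(D(-339) + (-54712/178139 + 7367/4912)) = √((20 + (-339)²) + (-54712/178139 + 7367/4912)) = √((20 + 114921) + (-54712*1/178139 + 7367*(1/4912))) = √(114941 + (-54712/178139 + 7367/4912)) = √(114941 + 1043604669/875018768) = √(100576575817357/875018768) = √5500399466335144697261/218754692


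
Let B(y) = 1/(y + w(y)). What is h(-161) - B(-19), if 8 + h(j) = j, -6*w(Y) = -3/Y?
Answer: -122149/723 ≈ -168.95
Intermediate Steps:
w(Y) = 1/(2*Y) (w(Y) = -(-1)/(2*Y) = 1/(2*Y))
B(y) = 1/(y + 1/(2*y))
h(j) = -8 + j
h(-161) - B(-19) = (-8 - 161) - 2*(-19)/(1 + 2*(-19)**2) = -169 - 2*(-19)/(1 + 2*361) = -169 - 2*(-19)/(1 + 722) = -169 - 2*(-19)/723 = -169 - 1*(-38/723) = -169 + 38/723 = -122149/723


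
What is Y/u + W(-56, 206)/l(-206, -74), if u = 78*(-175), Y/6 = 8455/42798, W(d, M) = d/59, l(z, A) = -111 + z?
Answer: 1058866267/364205202270 ≈ 0.0029073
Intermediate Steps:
W(d, M) = d/59 (W(d, M) = d*(1/59) = d/59)
Y = 8455/7133 (Y = 6*(8455/42798) = 8455/7133 ≈ 1.1853)
u = -13650
Y/u + W(-56, 206)/l(-206, -74) = (8455/7133)/(-13650) + ((1/59)*(-56))/(-111 - 206) = (8455/7133)*(-1/13650) - 56/59/(-317) = -1691/19473090 - 56/59*(-1/317) = -1691/19473090 + 56/18703 = 1058866267/364205202270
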